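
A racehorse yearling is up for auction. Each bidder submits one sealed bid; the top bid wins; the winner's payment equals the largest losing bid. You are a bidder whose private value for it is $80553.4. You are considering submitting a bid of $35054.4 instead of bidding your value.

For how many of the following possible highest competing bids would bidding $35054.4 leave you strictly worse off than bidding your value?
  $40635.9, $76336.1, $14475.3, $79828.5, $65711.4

The deviation hurts exactly when the highest competing bid lies strictly between $35054.4 and $80553.4 — underbidding then forfeits a profitable win.
$40635.9: inside the interval → strictly worse (loss $39917.5).
$76336.1: inside the interval → strictly worse (loss $4217.3).
$14475.3: below both → same outcome either way.
$79828.5: inside the interval → strictly worse (loss $724.9).
$65711.4: inside the interval → strictly worse (loss $14842).
Count: 4.

4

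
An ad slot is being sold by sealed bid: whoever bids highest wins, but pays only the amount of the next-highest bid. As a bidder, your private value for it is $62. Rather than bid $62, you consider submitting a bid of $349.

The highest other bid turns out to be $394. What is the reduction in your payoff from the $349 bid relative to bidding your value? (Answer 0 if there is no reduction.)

Bidding your value $62: you lose (since $62 < $394). Payoff $0.
Bidding $349: you lose. Payoff $0.
Difference = $0 − $0 = $0; both bids lead to the same outcome because the competing bid is above both your value and your alternative bid.
In a second-price auction your bid sets only whether you win, not what you pay, so bidding your true value is weakly dominant.

$0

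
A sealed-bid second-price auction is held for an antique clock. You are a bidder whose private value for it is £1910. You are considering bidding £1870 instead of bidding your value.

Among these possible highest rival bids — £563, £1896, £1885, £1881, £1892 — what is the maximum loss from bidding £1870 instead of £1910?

£563: same outcome either way → loss £0.
£1896: truthful gives £14, deviation gives £0 → loss £14.
£1885: truthful gives £25, deviation gives £0 → loss £25.
£1881: truthful gives £29, deviation gives £0 → loss £29.
£1892: truthful gives £18, deviation gives £0 → loss £18.
Maximum loss: £29.

£29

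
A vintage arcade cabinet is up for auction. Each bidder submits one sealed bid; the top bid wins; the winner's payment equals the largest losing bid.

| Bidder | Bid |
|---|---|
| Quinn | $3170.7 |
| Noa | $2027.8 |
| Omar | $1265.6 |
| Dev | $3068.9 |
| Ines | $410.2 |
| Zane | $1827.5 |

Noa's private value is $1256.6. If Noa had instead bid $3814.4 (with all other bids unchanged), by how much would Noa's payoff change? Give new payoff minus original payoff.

The highest bid among the other bidders is $3170.7; Noa's bid doesn't change that.
Original bid $2027.8: Noa is not highest (top rival bid is $3170.7); payoff $0.
Alternative bid $3814.4: Noa is highest, pays the top rival bid $3170.7; payoff $1256.6 − $3170.7 = −$1914.1.
Change in payoff = −$1914.1 − ($0) = −$1914.1.

−$1914.1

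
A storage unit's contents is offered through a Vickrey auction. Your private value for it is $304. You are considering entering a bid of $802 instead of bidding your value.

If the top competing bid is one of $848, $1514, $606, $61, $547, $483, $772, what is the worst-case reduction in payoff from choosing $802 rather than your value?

$848: same outcome either way → loss $0.
$1514: same outcome either way → loss $0.
$606: truthful gives $0, deviation gives −$302 → loss $302.
$61: same outcome either way → loss $0.
$547: truthful gives $0, deviation gives −$243 → loss $243.
$483: truthful gives $0, deviation gives −$179 → loss $179.
$772: truthful gives $0, deviation gives −$468 → loss $468.
Maximum loss: $468.

$468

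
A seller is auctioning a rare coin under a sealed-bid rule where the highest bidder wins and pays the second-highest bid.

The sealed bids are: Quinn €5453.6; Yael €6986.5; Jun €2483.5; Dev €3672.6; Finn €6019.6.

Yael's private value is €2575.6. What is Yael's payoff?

Highest bid: Yael at €6986.5, so Yael wins.
Second-highest bid: Finn at €6019.6 — that is the price the winner pays.
Yael's payoff = value − price = €2575.6 − €6019.6 = −€3444.

−€3444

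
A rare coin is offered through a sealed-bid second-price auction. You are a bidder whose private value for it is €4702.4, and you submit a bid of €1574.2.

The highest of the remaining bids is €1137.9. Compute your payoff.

€3564.5

Your bid €1574.2 exceeds the highest competing bid €1137.9, so you win.
In a second-price auction the winner pays the second-highest bid, €1137.9.
Payoff = value − price = €4702.4 − €1137.9 = €3564.5.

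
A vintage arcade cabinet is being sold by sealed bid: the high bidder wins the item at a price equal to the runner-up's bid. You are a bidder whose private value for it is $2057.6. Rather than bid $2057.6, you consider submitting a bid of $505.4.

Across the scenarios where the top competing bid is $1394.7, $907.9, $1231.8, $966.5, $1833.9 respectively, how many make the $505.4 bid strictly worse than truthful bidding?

The deviation hurts exactly when the highest competing bid lies strictly between $505.4 and $2057.6 — underbidding then forfeits a profitable win.
$1394.7: inside the interval → strictly worse (loss $662.9).
$907.9: inside the interval → strictly worse (loss $1149.7).
$1231.8: inside the interval → strictly worse (loss $825.8).
$966.5: inside the interval → strictly worse (loss $1091.1).
$1833.9: inside the interval → strictly worse (loss $223.7).
Count: 5.

5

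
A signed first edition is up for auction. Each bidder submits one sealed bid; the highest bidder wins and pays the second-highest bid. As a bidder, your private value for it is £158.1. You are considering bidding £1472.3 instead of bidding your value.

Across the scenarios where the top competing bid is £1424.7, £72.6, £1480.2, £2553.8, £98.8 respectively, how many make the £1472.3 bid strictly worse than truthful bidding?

1

The deviation hurts exactly when the highest competing bid lies strictly between £158.1 and £1472.3 — overbidding then wins at a price above your value.
£1424.7: inside the interval → strictly worse (loss £1266.6).
£72.6: below both → same outcome either way.
£1480.2: above both → same outcome either way.
£2553.8: above both → same outcome either way.
£98.8: below both → same outcome either way.
Count: 1.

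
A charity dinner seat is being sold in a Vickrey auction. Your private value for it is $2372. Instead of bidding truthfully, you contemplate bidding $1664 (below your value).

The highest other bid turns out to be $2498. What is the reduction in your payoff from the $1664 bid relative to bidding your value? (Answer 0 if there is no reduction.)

$0

Bidding your value $2372: you lose (since $2372 < $2498). Payoff $0.
Bidding $1664: you lose. Payoff $0.
Difference = $0 − $0 = $0; both bids lead to the same outcome because the competing bid is above both your value and your alternative bid.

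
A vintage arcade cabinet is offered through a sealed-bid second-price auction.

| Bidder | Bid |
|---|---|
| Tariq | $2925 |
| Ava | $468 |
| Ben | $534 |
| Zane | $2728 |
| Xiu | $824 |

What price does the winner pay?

$2728

Highest bid: Tariq at $2925, so Tariq wins.
Second-highest bid: Zane at $2728 — that is the price the winner pays.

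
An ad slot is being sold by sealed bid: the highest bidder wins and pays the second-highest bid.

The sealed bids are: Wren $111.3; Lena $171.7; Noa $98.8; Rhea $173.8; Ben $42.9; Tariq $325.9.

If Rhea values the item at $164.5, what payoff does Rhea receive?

Highest bid: Tariq at $325.9, so Tariq wins.
Second-highest bid: Rhea at $173.8 — that is the price the winner pays.
Rhea did not win, so Rhea pays nothing and receives nothing: payoff $0.

$0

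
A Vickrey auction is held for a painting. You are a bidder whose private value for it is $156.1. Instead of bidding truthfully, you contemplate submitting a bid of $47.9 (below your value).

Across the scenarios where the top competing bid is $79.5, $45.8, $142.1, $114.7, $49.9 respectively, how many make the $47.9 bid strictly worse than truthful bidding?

The deviation hurts exactly when the highest competing bid lies strictly between $47.9 and $156.1 — underbidding then forfeits a profitable win.
$79.5: inside the interval → strictly worse (loss $76.6).
$45.8: below both → same outcome either way.
$142.1: inside the interval → strictly worse (loss $14).
$114.7: inside the interval → strictly worse (loss $41.4).
$49.9: inside the interval → strictly worse (loss $106.2).
Count: 4.

4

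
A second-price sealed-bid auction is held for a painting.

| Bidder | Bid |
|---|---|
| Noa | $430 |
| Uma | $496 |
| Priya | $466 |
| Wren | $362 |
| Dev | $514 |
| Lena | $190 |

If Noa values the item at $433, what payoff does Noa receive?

$0

Highest bid: Dev at $514, so Dev wins.
Second-highest bid: Uma at $496 — that is the price the winner pays.
Noa did not win, so Noa pays nothing and receives nothing: payoff $0.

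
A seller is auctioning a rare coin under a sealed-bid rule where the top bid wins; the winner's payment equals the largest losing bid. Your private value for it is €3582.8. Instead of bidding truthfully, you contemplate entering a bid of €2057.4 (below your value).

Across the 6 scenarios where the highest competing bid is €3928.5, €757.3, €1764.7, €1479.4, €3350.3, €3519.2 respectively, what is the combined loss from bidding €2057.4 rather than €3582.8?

The deviation costs you only when the competing bid falls strictly between €2057.4 and €3582.8; elsewhere both bids give the same outcome.
€3928.5: outcomes coincide → loss €0.
€757.3: outcomes coincide → loss €0.
€1764.7: outcomes coincide → loss €0.
€1479.4: outcomes coincide → loss €0.
€3350.3: truthful payoff €232.5, deviation payoff €0 → loss €232.5.
€3519.2: truthful payoff €63.6, deviation payoff €0 → loss €63.6.
Total loss = €232.5 + €63.6 = €296.1.

€296.1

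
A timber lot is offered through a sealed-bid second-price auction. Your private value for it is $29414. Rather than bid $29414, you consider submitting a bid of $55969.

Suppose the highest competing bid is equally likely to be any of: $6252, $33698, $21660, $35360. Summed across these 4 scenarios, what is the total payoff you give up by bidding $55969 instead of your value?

The deviation costs you only when the competing bid falls strictly between $29414 and $55969; elsewhere both bids give the same outcome.
$6252: outcomes coincide → loss $0.
$33698: truthful payoff $0, deviation payoff −$4284 → loss $4284.
$21660: outcomes coincide → loss $0.
$35360: truthful payoff $0, deviation payoff −$5946 → loss $5946.
Total loss = $4284 + $5946 = $10230.

$10230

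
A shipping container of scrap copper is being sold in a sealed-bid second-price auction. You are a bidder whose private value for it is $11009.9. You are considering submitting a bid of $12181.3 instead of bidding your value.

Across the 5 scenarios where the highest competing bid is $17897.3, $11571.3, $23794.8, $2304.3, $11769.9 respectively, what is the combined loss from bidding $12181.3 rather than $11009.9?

$1321.4

The deviation costs you only when the competing bid falls strictly between $11009.9 and $12181.3; elsewhere both bids give the same outcome.
$17897.3: outcomes coincide → loss $0.
$11571.3: truthful payoff $0, deviation payoff −$561.4 → loss $561.4.
$23794.8: outcomes coincide → loss $0.
$2304.3: outcomes coincide → loss $0.
$11769.9: truthful payoff $0, deviation payoff −$760 → loss $760.
Total loss = $561.4 + $760 = $1321.4.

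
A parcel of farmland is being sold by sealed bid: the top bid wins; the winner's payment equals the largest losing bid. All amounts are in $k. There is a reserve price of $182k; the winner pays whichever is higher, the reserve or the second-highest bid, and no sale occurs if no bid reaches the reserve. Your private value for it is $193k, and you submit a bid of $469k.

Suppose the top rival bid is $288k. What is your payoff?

Your bid $469k is the highest and exceeds the reserve.
Price = max(second-highest bid, reserve) = max($288k, $182k) = $288k.
Payoff = $193k − $288k = −$95k.

−$95k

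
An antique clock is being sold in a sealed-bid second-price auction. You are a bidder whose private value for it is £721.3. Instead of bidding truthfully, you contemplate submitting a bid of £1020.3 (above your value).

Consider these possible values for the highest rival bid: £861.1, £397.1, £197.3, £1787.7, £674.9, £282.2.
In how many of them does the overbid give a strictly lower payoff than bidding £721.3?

1

The deviation hurts exactly when the highest competing bid lies strictly between £721.3 and £1020.3 — overbidding then wins at a price above your value.
£861.1: inside the interval → strictly worse (loss £139.8).
£397.1: below both → same outcome either way.
£197.3: below both → same outcome either way.
£1787.7: above both → same outcome either way.
£674.9: below both → same outcome either way.
£282.2: below both → same outcome either way.
Count: 1.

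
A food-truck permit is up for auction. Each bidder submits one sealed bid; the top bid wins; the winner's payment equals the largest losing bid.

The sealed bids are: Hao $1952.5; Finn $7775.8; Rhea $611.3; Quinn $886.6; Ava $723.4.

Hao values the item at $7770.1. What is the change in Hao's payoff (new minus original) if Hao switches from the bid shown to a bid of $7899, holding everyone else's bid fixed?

−$5.7

The highest bid among the other bidders is $7775.8; Hao's bid doesn't change that.
Original bid $1952.5: Hao is not highest (top rival bid is $7775.8); payoff $0.
Alternative bid $7899: Hao is highest, pays the top rival bid $7775.8; payoff $7770.1 − $7775.8 = −$5.7.
Change in payoff = −$5.7 − ($0) = −$5.7.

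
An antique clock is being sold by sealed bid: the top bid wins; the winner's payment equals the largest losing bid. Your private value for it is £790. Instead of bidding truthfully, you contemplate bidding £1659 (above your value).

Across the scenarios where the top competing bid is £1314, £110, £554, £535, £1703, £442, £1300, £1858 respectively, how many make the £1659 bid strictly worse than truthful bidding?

2

The deviation hurts exactly when the highest competing bid lies strictly between £790 and £1659 — overbidding then wins at a price above your value.
£1314: inside the interval → strictly worse (loss £524).
£110: below both → same outcome either way.
£554: below both → same outcome either way.
£535: below both → same outcome either way.
£1703: above both → same outcome either way.
£442: below both → same outcome either way.
£1300: inside the interval → strictly worse (loss £510).
£1858: above both → same outcome either way.
Count: 2.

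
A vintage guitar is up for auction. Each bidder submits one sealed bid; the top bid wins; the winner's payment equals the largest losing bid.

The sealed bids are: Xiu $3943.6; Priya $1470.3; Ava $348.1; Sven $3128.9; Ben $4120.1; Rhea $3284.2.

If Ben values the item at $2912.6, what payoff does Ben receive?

Highest bid: Ben at $4120.1, so Ben wins.
Second-highest bid: Xiu at $3943.6 — that is the price the winner pays.
Ben's payoff = value − price = $2912.6 − $3943.6 = −$1031.

−$1031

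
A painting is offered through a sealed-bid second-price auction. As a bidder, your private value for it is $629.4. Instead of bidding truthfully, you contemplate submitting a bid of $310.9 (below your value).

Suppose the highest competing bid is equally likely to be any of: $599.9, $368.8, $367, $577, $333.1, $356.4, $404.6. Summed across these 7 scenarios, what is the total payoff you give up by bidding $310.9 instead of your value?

The deviation costs you only when the competing bid falls strictly between $310.9 and $629.4; elsewhere both bids give the same outcome.
$599.9: truthful payoff $29.5, deviation payoff $0 → loss $29.5.
$368.8: truthful payoff $260.6, deviation payoff $0 → loss $260.6.
$367: truthful payoff $262.4, deviation payoff $0 → loss $262.4.
$577: truthful payoff $52.4, deviation payoff $0 → loss $52.4.
$333.1: truthful payoff $296.3, deviation payoff $0 → loss $296.3.
$356.4: truthful payoff $273, deviation payoff $0 → loss $273.
$404.6: truthful payoff $224.8, deviation payoff $0 → loss $224.8.
Total loss = $29.5 + $260.6 + $262.4 + $52.4 + $296.3 + $273 + $224.8 = $1399.
In a second-price auction your bid sets only whether you win, not what you pay, so bidding your true value is weakly dominant.

$1399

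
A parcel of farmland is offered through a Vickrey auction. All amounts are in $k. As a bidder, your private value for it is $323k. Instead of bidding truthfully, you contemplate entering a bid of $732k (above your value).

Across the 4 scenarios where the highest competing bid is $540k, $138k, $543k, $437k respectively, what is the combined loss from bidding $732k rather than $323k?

$551k

The deviation costs you only when the competing bid falls strictly between $323k and $732k; elsewhere both bids give the same outcome.
$540k: truthful payoff $0k, deviation payoff −$217k → loss $217k.
$138k: outcomes coincide → loss $0k.
$543k: truthful payoff $0k, deviation payoff −$220k → loss $220k.
$437k: truthful payoff $0k, deviation payoff −$114k → loss $114k.
Total loss = $217k + $220k + $114k = $551k.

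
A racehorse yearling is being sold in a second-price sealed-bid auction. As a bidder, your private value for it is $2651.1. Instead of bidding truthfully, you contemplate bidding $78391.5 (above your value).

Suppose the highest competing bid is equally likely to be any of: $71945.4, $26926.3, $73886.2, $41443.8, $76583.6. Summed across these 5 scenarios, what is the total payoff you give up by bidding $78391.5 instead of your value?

The deviation costs you only when the competing bid falls strictly between $2651.1 and $78391.5; elsewhere both bids give the same outcome.
$71945.4: truthful payoff $0, deviation payoff −$69294.3 → loss $69294.3.
$26926.3: truthful payoff $0, deviation payoff −$24275.2 → loss $24275.2.
$73886.2: truthful payoff $0, deviation payoff −$71235.1 → loss $71235.1.
$41443.8: truthful payoff $0, deviation payoff −$38792.7 → loss $38792.7.
$76583.6: truthful payoff $0, deviation payoff −$73932.5 → loss $73932.5.
Total loss = $69294.3 + $24275.2 + $71235.1 + $38792.7 + $73932.5 = $277529.8.
In a second-price auction your bid sets only whether you win, not what you pay, so bidding your true value is weakly dominant.

$277529.8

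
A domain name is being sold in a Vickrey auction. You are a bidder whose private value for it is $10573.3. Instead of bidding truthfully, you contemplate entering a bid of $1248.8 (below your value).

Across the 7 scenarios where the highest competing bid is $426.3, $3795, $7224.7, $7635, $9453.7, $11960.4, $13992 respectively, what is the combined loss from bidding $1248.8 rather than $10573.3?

$14184.8

The deviation costs you only when the competing bid falls strictly between $1248.8 and $10573.3; elsewhere both bids give the same outcome.
$426.3: outcomes coincide → loss $0.
$3795: truthful payoff $6778.3, deviation payoff $0 → loss $6778.3.
$7224.7: truthful payoff $3348.6, deviation payoff $0 → loss $3348.6.
$7635: truthful payoff $2938.3, deviation payoff $0 → loss $2938.3.
$9453.7: truthful payoff $1119.6, deviation payoff $0 → loss $1119.6.
$11960.4: outcomes coincide → loss $0.
$13992: outcomes coincide → loss $0.
Total loss = $6778.3 + $3348.6 + $2938.3 + $1119.6 = $14184.8.
In a second-price auction your bid sets only whether you win, not what you pay, so bidding your true value is weakly dominant.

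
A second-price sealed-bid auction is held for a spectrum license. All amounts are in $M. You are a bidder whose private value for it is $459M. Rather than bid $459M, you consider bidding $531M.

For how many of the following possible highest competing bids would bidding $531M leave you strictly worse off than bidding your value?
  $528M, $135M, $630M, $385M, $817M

1

The deviation hurts exactly when the highest competing bid lies strictly between $459M and $531M — overbidding then wins at a price above your value.
$528M: inside the interval → strictly worse (loss $69M).
$135M: below both → same outcome either way.
$630M: above both → same outcome either way.
$385M: below both → same outcome either way.
$817M: above both → same outcome either way.
Count: 1.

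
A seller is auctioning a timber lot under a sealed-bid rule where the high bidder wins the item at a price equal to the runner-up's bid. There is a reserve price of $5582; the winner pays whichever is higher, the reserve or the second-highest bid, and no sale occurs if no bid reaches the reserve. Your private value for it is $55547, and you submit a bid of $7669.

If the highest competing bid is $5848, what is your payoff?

Your bid $7669 is the highest and exceeds the reserve.
Price = max(second-highest bid, reserve) = max($5848, $5582) = $5848.
Payoff = $55547 − $5848 = $49699.

$49699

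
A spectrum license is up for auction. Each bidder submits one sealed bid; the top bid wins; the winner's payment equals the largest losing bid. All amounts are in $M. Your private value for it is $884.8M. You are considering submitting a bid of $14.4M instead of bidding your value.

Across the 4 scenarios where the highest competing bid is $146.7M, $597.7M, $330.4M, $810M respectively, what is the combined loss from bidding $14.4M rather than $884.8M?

The deviation costs you only when the competing bid falls strictly between $14.4M and $884.8M; elsewhere both bids give the same outcome.
$146.7M: truthful payoff $738.1M, deviation payoff $0M → loss $738.1M.
$597.7M: truthful payoff $287.1M, deviation payoff $0M → loss $287.1M.
$330.4M: truthful payoff $554.4M, deviation payoff $0M → loss $554.4M.
$810M: truthful payoff $74.8M, deviation payoff $0M → loss $74.8M.
Total loss = $738.1M + $287.1M + $554.4M + $74.8M = $1654.4M.
Truthful bidding weakly dominates here: raising your bid can only win items priced above your value, and lowering it can only forfeit items priced below.

$1654.4M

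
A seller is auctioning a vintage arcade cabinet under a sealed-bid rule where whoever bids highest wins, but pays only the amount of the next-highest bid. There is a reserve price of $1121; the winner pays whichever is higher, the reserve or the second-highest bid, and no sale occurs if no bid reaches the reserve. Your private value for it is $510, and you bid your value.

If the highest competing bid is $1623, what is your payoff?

Your bid $510 is below the highest competing bid $1623, so you lose. Payoff $0.

$0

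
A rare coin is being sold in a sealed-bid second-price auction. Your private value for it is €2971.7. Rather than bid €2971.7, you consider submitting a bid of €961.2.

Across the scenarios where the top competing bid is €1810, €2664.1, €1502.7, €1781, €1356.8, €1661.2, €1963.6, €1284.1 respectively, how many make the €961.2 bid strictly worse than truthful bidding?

The deviation hurts exactly when the highest competing bid lies strictly between €961.2 and €2971.7 — underbidding then forfeits a profitable win.
€1810: inside the interval → strictly worse (loss €1161.7).
€2664.1: inside the interval → strictly worse (loss €307.6).
€1502.7: inside the interval → strictly worse (loss €1469).
€1781: inside the interval → strictly worse (loss €1190.7).
€1356.8: inside the interval → strictly worse (loss €1614.9).
€1661.2: inside the interval → strictly worse (loss €1310.5).
€1963.6: inside the interval → strictly worse (loss €1008.1).
€1284.1: inside the interval → strictly worse (loss €1687.6).
Count: 8.

8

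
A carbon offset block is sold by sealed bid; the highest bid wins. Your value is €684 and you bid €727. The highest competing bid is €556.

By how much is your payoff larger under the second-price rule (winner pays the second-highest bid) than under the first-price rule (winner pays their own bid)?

€171

You have the highest bid, so you win under either rule.
Second-price: pay €556 → payoff €128.
First-price: pay your own bid €727 → payoff −€43.
Difference = €128 − (−€43) = €171.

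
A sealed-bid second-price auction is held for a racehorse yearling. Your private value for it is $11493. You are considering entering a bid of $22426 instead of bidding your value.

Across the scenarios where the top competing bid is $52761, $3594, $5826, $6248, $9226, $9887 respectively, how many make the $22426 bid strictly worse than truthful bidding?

The deviation hurts exactly when the highest competing bid lies strictly between $11493 and $22426 — overbidding then wins at a price above your value.
$52761: above both → same outcome either way.
$3594: below both → same outcome either way.
$5826: below both → same outcome either way.
$6248: below both → same outcome either way.
$9226: below both → same outcome either way.
$9887: below both → same outcome either way.
Count: 0.

0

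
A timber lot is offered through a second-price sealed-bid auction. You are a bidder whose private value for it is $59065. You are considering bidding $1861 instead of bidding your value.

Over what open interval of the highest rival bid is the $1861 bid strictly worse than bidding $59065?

($1861, $59065)

If the competing bid is below $1861, both bids win at the same price — no difference.
If it is above $59065, both bids lose — no difference.
If it lies strictly between $1861 and $59065, bidding your value wins at a price below your value (positive payoff) while bidding $1861 loses (payoff 0).
So the deviation strictly hurts on the open interval ($1861, $59065).
Because the price is fixed by the runner-up's bid, deviating from your value can only change a good outcome into a bad one — never the reverse.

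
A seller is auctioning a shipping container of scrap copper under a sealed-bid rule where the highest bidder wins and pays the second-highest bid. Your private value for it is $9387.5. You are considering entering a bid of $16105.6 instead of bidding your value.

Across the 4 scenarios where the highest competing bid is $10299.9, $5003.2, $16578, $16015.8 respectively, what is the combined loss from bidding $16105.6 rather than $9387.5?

The deviation costs you only when the competing bid falls strictly between $9387.5 and $16105.6; elsewhere both bids give the same outcome.
$10299.9: truthful payoff $0, deviation payoff −$912.4 → loss $912.4.
$5003.2: outcomes coincide → loss $0.
$16578: outcomes coincide → loss $0.
$16015.8: truthful payoff $0, deviation payoff −$6628.3 → loss $6628.3.
Total loss = $912.4 + $6628.3 = $7540.7.
Because the price is fixed by the runner-up's bid, deviating from your value can only change a good outcome into a bad one — never the reverse.

$7540.7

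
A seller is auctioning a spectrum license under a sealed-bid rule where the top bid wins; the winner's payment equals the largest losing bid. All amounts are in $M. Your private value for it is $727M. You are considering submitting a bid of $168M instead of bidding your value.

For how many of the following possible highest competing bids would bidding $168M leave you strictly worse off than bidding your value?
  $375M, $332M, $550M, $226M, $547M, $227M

6

The deviation hurts exactly when the highest competing bid lies strictly between $168M and $727M — underbidding then forfeits a profitable win.
$375M: inside the interval → strictly worse (loss $352M).
$332M: inside the interval → strictly worse (loss $395M).
$550M: inside the interval → strictly worse (loss $177M).
$226M: inside the interval → strictly worse (loss $501M).
$547M: inside the interval → strictly worse (loss $180M).
$227M: inside the interval → strictly worse (loss $500M).
Count: 6.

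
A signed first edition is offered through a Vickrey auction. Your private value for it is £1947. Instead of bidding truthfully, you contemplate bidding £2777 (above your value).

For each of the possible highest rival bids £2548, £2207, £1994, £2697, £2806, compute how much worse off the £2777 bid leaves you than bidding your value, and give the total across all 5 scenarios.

The deviation costs you only when the competing bid falls strictly between £1947 and £2777; elsewhere both bids give the same outcome.
£2548: truthful payoff £0, deviation payoff −£601 → loss £601.
£2207: truthful payoff £0, deviation payoff −£260 → loss £260.
£1994: truthful payoff £0, deviation payoff −£47 → loss £47.
£2697: truthful payoff £0, deviation payoff −£750 → loss £750.
£2806: outcomes coincide → loss £0.
Total loss = £601 + £260 + £47 + £750 = £1658.

£1658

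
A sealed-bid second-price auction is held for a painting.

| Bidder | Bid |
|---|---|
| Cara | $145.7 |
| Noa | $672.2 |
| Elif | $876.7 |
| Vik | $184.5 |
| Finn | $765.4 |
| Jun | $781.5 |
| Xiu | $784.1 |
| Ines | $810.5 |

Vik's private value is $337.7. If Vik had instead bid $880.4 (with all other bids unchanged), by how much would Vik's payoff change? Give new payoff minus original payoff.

The highest bid among the other bidders is $876.7; Vik's bid doesn't change that.
Original bid $184.5: Vik is not highest (top rival bid is $876.7); payoff $0.
Alternative bid $880.4: Vik is highest, pays the top rival bid $876.7; payoff $337.7 − $876.7 = −$539.
Change in payoff = −$539 − ($0) = −$539.

−$539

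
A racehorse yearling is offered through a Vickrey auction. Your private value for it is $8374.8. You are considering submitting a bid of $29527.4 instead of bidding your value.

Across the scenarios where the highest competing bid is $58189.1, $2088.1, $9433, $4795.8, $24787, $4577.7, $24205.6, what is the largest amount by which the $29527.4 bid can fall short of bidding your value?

$58189.1: same outcome either way → loss $0.
$2088.1: same outcome either way → loss $0.
$9433: truthful gives $0, deviation gives −$1058.2 → loss $1058.2.
$4795.8: same outcome either way → loss $0.
$24787: truthful gives $0, deviation gives −$16412.2 → loss $16412.2.
$4577.7: same outcome either way → loss $0.
$24205.6: truthful gives $0, deviation gives −$15830.8 → loss $15830.8.
Maximum loss: $16412.2.

$16412.2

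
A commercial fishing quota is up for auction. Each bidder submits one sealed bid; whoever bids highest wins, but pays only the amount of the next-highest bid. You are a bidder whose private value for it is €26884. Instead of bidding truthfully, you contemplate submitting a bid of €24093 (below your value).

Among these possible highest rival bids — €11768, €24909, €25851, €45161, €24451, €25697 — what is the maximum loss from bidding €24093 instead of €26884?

€11768: same outcome either way → loss €0.
€24909: truthful gives €1975, deviation gives €0 → loss €1975.
€25851: truthful gives €1033, deviation gives €0 → loss €1033.
€45161: same outcome either way → loss €0.
€24451: truthful gives €2433, deviation gives €0 → loss €2433.
€25697: truthful gives €1187, deviation gives €0 → loss €1187.
Maximum loss: €2433.

€2433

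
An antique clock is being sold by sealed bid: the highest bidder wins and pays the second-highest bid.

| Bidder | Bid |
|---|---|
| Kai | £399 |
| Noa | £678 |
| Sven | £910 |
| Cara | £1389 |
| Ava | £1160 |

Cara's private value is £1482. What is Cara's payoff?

Highest bid: Cara at £1389, so Cara wins.
Second-highest bid: Ava at £1160 — that is the price the winner pays.
Cara's payoff = value − price = £1482 − £1160 = £322.

£322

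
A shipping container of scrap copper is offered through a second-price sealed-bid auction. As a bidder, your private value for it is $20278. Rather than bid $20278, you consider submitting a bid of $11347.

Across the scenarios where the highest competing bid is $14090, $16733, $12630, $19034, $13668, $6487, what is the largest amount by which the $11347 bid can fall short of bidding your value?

$7648

$14090: truthful gives $6188, deviation gives $0 → loss $6188.
$16733: truthful gives $3545, deviation gives $0 → loss $3545.
$12630: truthful gives $7648, deviation gives $0 → loss $7648.
$19034: truthful gives $1244, deviation gives $0 → loss $1244.
$13668: truthful gives $6610, deviation gives $0 → loss $6610.
$6487: same outcome either way → loss $0.
Maximum loss: $7648.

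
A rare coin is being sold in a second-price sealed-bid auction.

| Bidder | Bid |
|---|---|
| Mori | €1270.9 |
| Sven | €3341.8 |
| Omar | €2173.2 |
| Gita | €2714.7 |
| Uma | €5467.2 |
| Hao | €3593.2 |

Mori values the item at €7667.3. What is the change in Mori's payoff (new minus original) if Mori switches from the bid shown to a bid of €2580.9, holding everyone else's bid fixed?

€0

The highest bid among the other bidders is €5467.2; Mori's bid doesn't change that.
Original bid €1270.9: Mori is not highest (top rival bid is €5467.2); payoff €0.
Alternative bid €2580.9: Mori is not highest (top rival bid is €5467.2); payoff €0.
Change in payoff = €0 − (€0) = €0.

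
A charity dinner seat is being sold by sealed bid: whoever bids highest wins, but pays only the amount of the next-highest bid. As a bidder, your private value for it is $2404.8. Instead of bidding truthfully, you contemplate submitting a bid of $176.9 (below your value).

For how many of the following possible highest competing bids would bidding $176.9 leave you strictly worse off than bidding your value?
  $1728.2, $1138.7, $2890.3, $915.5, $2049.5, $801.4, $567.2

The deviation hurts exactly when the highest competing bid lies strictly between $176.9 and $2404.8 — underbidding then forfeits a profitable win.
$1728.2: inside the interval → strictly worse (loss $676.6).
$1138.7: inside the interval → strictly worse (loss $1266.1).
$2890.3: above both → same outcome either way.
$915.5: inside the interval → strictly worse (loss $1489.3).
$2049.5: inside the interval → strictly worse (loss $355.3).
$801.4: inside the interval → strictly worse (loss $1603.4).
$567.2: inside the interval → strictly worse (loss $1837.6).
Count: 6.

6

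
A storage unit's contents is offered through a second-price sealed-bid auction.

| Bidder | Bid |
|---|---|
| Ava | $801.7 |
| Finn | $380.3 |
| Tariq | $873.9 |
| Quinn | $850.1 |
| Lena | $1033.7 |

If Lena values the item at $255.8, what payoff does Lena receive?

−$618.1

Highest bid: Lena at $1033.7, so Lena wins.
Second-highest bid: Tariq at $873.9 — that is the price the winner pays.
Lena's payoff = value − price = $255.8 − $873.9 = −$618.1.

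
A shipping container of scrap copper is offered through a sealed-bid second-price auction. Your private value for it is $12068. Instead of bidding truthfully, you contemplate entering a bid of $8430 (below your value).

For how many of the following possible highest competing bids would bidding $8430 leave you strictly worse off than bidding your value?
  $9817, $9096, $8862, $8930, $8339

4

The deviation hurts exactly when the highest competing bid lies strictly between $8430 and $12068 — underbidding then forfeits a profitable win.
$9817: inside the interval → strictly worse (loss $2251).
$9096: inside the interval → strictly worse (loss $2972).
$8862: inside the interval → strictly worse (loss $3206).
$8930: inside the interval → strictly worse (loss $3138).
$8339: below both → same outcome either way.
Count: 4.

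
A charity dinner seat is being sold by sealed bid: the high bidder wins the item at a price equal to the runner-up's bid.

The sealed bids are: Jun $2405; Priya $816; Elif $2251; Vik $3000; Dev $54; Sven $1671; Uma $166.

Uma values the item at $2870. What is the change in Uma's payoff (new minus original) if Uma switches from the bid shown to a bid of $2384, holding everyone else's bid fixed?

$0

The highest bid among the other bidders is $3000; Uma's bid doesn't change that.
Original bid $166: Uma is not highest (top rival bid is $3000); payoff $0.
Alternative bid $2384: Uma is not highest (top rival bid is $3000); payoff $0.
Change in payoff = $0 − ($0) = $0.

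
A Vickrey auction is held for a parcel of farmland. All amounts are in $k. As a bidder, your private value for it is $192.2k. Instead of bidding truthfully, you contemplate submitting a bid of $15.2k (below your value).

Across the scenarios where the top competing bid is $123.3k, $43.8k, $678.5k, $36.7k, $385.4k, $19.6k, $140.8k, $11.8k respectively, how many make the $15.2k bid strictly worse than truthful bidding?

The deviation hurts exactly when the highest competing bid lies strictly between $15.2k and $192.2k — underbidding then forfeits a profitable win.
$123.3k: inside the interval → strictly worse (loss $68.9k).
$43.8k: inside the interval → strictly worse (loss $148.4k).
$678.5k: above both → same outcome either way.
$36.7k: inside the interval → strictly worse (loss $155.5k).
$385.4k: above both → same outcome either way.
$19.6k: inside the interval → strictly worse (loss $172.6k).
$140.8k: inside the interval → strictly worse (loss $51.4k).
$11.8k: below both → same outcome either way.
Count: 5.

5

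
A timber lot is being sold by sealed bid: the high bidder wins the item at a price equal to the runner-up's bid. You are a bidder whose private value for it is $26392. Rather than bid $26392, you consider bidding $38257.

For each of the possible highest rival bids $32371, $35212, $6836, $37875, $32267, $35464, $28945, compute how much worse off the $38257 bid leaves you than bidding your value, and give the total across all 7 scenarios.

$43782

The deviation costs you only when the competing bid falls strictly between $26392 and $38257; elsewhere both bids give the same outcome.
$32371: truthful payoff $0, deviation payoff −$5979 → loss $5979.
$35212: truthful payoff $0, deviation payoff −$8820 → loss $8820.
$6836: outcomes coincide → loss $0.
$37875: truthful payoff $0, deviation payoff −$11483 → loss $11483.
$32267: truthful payoff $0, deviation payoff −$5875 → loss $5875.
$35464: truthful payoff $0, deviation payoff −$9072 → loss $9072.
$28945: truthful payoff $0, deviation payoff −$2553 → loss $2553.
Total loss = $5979 + $8820 + $11483 + $5875 + $9072 + $2553 = $43782.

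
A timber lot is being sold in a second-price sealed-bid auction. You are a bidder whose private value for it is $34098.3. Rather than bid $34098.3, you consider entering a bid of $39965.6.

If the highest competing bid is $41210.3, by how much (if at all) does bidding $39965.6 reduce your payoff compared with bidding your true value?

$0

Bidding your value $34098.3: you lose (since $34098.3 < $41210.3). Payoff $0.
Bidding $39965.6: you lose. Payoff $0.
Difference = $0 − $0 = $0; both bids lead to the same outcome because the competing bid is above both your value and your alternative bid.
Because the price is fixed by the runner-up's bid, deviating from your value can only change a good outcome into a bad one — never the reverse.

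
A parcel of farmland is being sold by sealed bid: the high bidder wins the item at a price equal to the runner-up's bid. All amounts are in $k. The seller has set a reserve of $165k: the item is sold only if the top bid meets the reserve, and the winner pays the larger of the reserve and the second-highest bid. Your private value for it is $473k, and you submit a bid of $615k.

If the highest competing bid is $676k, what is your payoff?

Your bid $615k is below the highest competing bid $676k, so you lose. Payoff $0k.

$0k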